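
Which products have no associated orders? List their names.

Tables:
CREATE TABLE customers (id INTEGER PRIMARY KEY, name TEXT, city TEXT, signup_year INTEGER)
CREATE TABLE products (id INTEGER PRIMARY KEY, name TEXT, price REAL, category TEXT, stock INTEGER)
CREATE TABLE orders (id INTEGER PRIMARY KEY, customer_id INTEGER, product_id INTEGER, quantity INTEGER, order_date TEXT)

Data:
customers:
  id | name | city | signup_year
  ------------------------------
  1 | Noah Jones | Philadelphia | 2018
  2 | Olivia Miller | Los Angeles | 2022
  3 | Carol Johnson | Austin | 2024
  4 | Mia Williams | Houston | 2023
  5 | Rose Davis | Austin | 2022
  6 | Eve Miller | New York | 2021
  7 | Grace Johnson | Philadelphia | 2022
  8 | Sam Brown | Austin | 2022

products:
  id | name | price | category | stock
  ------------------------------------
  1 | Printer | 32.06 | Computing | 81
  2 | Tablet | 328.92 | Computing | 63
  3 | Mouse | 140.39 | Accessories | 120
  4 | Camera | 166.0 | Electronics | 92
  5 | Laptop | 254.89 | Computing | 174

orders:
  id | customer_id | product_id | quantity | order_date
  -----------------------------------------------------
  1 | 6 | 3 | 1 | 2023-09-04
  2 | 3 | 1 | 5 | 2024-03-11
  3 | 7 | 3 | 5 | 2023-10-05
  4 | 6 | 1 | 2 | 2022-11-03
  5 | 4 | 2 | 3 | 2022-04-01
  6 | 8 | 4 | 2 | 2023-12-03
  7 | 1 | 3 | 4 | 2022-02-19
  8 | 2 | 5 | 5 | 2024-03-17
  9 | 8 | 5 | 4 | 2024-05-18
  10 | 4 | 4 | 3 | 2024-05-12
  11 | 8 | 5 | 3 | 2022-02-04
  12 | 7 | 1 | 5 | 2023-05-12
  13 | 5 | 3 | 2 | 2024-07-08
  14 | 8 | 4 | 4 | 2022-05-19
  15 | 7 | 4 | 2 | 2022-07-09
SELECT p.name FROM products p LEFT JOIN orders c ON c.product_id = p.id WHERE c.id IS NULL

Execution result:
(no rows)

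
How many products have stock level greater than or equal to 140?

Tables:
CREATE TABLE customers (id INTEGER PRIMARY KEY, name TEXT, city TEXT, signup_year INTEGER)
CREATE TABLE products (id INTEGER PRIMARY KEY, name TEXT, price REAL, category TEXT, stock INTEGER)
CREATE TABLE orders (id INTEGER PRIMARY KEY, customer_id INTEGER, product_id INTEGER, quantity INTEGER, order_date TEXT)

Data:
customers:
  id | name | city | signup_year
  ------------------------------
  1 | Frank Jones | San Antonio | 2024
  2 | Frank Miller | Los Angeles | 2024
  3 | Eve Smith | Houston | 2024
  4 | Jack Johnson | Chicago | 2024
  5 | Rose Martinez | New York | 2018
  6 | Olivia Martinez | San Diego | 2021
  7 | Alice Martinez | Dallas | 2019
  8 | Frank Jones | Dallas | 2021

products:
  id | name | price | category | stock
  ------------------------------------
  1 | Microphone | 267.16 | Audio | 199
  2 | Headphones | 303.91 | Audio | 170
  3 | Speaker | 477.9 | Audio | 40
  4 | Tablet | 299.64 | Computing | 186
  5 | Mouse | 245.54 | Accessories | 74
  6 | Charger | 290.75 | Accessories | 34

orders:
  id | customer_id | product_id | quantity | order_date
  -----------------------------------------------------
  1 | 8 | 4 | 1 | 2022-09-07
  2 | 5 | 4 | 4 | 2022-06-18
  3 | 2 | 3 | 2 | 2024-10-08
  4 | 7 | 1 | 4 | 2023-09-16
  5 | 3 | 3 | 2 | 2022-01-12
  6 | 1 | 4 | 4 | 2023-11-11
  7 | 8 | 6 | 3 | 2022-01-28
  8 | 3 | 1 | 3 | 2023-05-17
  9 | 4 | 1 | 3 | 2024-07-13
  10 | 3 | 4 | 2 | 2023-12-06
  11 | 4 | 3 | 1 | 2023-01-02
SELECT COUNT(*) FROM products WHERE stock >= 140

Execution result:
3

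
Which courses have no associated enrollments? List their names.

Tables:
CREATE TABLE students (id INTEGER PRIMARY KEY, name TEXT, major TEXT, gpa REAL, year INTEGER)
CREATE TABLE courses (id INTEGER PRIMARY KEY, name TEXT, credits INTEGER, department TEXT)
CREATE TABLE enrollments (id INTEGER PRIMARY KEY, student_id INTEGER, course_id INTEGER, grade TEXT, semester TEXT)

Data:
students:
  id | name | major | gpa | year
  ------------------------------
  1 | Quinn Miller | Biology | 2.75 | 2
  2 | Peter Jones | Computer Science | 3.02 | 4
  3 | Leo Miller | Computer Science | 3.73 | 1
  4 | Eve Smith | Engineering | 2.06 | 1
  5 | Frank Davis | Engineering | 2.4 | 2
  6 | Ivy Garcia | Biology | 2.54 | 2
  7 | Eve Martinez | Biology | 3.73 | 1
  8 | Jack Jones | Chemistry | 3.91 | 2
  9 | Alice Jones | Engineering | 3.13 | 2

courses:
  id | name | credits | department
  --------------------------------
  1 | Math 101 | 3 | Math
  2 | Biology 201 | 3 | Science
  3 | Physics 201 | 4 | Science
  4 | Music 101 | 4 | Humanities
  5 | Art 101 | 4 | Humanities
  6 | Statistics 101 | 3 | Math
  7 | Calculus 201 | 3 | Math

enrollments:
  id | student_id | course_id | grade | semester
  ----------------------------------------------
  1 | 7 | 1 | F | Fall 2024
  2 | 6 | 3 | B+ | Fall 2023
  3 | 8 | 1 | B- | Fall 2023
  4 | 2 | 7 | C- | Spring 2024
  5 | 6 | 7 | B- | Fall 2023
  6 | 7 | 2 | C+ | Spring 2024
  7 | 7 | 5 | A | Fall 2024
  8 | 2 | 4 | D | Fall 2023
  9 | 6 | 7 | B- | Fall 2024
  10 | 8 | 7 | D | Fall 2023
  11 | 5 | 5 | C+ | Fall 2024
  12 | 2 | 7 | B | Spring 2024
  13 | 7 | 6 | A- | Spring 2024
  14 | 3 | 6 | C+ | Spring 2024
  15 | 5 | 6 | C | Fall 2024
SELECT p.name FROM courses p LEFT JOIN enrollments c ON c.course_id = p.id WHERE c.id IS NULL

Execution result:
(no rows)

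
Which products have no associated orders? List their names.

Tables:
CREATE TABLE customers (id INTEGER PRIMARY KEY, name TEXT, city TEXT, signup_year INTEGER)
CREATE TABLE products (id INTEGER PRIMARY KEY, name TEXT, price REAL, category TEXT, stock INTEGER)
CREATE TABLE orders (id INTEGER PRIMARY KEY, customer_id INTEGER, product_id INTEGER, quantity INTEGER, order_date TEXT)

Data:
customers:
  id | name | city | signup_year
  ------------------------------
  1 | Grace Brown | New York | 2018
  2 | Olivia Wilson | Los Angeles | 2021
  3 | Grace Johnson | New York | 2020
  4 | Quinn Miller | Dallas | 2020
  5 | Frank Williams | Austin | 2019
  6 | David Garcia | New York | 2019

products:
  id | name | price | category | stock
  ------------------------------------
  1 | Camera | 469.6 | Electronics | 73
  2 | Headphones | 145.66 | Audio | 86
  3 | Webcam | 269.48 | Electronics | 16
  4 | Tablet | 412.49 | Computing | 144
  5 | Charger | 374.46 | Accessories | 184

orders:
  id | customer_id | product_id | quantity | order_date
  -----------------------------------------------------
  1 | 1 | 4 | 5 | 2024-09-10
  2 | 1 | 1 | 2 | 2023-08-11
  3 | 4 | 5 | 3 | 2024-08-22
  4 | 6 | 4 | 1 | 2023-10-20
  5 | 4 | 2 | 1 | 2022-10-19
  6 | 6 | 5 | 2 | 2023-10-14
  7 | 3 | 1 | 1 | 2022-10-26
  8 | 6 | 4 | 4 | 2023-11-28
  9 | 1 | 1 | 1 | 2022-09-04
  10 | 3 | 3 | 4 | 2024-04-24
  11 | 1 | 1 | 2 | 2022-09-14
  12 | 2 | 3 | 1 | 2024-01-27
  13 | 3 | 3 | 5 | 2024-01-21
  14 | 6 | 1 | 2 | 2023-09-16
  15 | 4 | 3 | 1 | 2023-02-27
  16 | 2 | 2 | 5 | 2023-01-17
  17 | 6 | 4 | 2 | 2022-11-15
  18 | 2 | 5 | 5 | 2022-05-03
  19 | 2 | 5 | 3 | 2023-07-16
SELECT p.name FROM products p LEFT JOIN orders c ON c.product_id = p.id WHERE c.id IS NULL

Execution result:
(no rows)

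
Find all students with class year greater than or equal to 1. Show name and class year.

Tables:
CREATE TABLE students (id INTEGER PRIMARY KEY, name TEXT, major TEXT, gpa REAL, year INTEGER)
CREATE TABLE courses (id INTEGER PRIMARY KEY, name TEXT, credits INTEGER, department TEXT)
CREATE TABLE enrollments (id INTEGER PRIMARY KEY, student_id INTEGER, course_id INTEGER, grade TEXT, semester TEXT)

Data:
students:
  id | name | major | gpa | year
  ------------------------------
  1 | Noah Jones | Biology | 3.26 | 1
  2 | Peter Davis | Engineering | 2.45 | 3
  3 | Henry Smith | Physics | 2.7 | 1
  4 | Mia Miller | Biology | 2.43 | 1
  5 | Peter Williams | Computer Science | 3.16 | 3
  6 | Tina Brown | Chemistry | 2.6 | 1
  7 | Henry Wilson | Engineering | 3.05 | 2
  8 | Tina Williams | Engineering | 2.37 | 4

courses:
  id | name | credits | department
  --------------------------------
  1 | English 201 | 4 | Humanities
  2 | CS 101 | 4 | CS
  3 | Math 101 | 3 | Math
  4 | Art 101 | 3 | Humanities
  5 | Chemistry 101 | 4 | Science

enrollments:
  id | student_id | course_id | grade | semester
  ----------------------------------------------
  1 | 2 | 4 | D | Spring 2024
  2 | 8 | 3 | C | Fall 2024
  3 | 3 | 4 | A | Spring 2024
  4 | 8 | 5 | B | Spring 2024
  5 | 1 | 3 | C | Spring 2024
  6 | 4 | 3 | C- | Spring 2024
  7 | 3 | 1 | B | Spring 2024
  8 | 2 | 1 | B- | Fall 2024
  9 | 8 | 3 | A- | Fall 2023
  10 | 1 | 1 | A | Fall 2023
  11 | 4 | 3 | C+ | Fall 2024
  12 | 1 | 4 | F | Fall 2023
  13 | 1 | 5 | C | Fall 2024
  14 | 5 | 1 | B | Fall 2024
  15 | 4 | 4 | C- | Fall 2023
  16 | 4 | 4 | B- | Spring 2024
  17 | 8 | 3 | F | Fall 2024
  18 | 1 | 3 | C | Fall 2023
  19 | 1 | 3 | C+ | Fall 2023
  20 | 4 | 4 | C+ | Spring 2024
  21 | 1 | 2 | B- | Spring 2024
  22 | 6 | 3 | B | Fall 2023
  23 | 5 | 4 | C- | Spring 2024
SELECT name, year FROM students WHERE year >= 1

Execution result:
name | year
Noah Jones | 1
Peter Davis | 3
Henry Smith | 1
Mia Miller | 1
Peter Williams | 3
Tina Brown | 1
Henry Wilson | 2
Tina Williams | 4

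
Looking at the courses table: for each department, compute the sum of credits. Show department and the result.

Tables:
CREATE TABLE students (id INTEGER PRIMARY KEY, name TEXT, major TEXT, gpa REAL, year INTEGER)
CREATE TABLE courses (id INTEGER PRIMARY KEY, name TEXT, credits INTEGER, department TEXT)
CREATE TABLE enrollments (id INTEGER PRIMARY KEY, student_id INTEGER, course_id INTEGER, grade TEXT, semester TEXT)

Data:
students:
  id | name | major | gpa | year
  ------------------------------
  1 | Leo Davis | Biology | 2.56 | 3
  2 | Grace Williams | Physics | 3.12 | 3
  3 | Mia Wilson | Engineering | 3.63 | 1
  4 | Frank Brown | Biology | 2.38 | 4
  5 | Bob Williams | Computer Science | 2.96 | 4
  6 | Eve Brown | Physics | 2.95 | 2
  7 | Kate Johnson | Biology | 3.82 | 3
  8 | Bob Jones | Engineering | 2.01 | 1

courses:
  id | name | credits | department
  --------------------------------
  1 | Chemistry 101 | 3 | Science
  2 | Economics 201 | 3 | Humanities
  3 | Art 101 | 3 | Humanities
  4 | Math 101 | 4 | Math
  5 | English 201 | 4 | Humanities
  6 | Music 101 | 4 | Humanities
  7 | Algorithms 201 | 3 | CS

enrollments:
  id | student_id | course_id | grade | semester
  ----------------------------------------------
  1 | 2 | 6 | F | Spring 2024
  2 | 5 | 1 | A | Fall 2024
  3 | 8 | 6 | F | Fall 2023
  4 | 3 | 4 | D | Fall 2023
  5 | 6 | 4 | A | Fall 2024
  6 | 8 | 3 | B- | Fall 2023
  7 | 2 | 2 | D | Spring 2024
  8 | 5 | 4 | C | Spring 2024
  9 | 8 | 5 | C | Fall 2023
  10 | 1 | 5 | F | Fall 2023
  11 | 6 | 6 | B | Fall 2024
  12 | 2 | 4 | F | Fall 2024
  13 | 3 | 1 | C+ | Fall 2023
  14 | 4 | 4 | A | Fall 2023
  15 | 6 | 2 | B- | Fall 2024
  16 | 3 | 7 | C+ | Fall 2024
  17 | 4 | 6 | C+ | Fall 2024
SELECT department, SUM(credits) AS sum_credits FROM courses GROUP BY department

Execution result:
department | sum_credits
CS | 3
Humanities | 14
Math | 4
Science | 3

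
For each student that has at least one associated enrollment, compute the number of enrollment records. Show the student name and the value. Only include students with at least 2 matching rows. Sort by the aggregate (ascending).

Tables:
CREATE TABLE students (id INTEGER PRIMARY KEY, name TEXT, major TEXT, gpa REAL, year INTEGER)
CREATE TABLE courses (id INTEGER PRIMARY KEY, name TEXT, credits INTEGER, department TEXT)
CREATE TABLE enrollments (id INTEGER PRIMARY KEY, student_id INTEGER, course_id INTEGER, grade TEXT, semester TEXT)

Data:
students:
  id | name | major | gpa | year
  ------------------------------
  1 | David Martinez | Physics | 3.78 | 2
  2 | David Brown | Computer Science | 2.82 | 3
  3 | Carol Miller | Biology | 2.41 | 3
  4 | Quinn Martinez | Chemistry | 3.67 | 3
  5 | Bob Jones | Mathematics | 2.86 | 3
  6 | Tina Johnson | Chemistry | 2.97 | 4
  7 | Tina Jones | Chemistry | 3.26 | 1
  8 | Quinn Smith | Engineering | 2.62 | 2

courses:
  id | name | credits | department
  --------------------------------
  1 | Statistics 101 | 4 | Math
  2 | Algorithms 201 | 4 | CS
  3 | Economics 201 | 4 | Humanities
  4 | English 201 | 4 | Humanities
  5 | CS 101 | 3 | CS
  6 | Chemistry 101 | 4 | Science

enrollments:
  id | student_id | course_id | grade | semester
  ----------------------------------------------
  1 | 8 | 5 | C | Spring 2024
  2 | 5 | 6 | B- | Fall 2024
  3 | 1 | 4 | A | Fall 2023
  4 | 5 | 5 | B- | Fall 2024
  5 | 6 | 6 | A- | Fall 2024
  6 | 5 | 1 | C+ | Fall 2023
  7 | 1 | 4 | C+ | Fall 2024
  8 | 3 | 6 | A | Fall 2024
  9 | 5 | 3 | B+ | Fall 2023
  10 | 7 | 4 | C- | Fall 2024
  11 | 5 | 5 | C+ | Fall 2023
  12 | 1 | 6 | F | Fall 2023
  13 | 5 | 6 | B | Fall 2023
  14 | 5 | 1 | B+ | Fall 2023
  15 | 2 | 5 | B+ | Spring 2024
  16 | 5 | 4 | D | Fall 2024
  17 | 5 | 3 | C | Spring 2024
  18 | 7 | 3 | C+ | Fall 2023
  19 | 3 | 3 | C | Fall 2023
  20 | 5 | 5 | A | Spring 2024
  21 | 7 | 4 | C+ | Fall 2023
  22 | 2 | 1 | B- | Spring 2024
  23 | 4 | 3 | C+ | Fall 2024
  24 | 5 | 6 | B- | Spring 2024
SELECT p.name, COUNT(*) AS n FROM enrollments c JOIN students p ON c.student_id = p.id GROUP BY p.id, p.name HAVING COUNT(*) >= 2 ORDER BY n ASC

Execution result:
name | n
David Brown | 2
Carol Miller | 2
David Martinez | 3
Tina Jones | 3
Bob Jones | 11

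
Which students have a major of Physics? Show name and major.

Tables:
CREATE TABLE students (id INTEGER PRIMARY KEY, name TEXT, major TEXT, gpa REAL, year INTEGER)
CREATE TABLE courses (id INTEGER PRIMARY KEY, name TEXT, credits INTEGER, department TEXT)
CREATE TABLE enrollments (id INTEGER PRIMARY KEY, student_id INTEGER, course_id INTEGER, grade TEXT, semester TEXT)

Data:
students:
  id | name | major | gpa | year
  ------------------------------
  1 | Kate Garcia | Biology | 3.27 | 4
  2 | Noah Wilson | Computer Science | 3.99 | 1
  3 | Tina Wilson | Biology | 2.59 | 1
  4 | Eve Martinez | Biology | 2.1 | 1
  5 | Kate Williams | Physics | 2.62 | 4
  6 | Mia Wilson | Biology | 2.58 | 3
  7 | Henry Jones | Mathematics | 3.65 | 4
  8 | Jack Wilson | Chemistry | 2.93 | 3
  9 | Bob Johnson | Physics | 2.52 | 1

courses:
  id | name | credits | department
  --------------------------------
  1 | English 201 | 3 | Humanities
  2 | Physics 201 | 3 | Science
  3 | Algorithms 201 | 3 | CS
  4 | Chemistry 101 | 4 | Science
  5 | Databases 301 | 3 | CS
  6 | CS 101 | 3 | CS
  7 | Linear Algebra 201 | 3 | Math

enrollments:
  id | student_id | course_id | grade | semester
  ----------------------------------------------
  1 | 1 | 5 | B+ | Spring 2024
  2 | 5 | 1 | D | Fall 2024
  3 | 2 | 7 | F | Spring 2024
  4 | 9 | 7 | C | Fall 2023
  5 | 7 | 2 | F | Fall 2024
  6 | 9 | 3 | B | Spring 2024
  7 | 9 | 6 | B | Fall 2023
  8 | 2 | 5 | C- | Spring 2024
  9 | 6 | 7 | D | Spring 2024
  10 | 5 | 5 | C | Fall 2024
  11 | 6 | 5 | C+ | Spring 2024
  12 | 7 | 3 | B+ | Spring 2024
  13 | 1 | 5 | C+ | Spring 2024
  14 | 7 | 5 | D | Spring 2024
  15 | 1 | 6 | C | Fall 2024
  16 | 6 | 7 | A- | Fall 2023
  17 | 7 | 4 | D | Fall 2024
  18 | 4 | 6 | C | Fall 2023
SELECT name, major FROM students WHERE major = 'Physics'

Execution result:
name | major
Kate Williams | Physics
Bob Johnson | Physics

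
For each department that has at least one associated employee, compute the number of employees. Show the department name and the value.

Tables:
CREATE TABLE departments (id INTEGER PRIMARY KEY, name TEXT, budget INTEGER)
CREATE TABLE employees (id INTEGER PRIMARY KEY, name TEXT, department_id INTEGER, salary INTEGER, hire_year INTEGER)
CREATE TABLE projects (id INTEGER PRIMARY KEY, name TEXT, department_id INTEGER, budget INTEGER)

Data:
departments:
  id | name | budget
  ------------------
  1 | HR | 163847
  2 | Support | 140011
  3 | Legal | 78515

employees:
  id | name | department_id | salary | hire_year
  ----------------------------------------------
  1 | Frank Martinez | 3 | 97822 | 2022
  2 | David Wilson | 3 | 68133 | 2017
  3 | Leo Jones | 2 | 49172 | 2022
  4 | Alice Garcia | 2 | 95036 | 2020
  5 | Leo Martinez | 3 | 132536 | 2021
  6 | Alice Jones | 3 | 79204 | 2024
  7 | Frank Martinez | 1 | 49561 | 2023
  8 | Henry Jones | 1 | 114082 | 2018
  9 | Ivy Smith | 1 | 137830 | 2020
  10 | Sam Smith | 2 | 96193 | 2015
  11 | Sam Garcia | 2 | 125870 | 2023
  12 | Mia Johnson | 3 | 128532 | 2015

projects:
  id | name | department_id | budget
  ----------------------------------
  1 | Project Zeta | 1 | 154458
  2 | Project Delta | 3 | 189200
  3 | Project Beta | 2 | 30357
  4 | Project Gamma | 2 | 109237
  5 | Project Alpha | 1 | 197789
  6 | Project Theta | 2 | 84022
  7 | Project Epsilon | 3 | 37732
SELECT p.name, COUNT(*) AS n FROM employees c JOIN departments p ON c.department_id = p.id GROUP BY p.id, p.name

Execution result:
name | n
HR | 3
Support | 4
Legal | 5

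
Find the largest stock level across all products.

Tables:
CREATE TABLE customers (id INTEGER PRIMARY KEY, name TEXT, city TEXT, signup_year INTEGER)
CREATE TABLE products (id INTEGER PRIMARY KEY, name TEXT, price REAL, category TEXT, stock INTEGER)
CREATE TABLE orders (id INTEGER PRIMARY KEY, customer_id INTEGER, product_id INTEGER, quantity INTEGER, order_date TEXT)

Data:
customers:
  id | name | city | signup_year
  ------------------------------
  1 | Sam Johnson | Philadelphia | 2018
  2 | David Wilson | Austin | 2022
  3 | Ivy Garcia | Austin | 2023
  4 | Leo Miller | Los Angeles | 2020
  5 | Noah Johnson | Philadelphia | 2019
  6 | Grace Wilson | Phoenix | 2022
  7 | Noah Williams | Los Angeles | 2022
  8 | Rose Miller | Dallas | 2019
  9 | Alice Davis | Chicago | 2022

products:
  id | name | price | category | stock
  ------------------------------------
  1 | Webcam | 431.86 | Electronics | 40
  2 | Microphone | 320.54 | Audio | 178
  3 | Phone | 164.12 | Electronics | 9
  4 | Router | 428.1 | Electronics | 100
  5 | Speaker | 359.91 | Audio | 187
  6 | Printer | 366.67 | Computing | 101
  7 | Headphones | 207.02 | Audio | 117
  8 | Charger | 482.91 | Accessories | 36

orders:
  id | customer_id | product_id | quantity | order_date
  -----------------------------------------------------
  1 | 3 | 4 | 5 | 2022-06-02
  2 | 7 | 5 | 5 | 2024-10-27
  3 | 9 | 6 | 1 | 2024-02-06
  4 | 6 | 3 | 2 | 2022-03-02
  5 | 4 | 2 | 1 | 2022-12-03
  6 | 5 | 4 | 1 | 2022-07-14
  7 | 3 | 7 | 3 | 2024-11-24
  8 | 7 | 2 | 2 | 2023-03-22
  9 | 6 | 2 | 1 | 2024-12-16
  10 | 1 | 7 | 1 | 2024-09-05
SELECT MAX(stock) FROM products

Execution result:
187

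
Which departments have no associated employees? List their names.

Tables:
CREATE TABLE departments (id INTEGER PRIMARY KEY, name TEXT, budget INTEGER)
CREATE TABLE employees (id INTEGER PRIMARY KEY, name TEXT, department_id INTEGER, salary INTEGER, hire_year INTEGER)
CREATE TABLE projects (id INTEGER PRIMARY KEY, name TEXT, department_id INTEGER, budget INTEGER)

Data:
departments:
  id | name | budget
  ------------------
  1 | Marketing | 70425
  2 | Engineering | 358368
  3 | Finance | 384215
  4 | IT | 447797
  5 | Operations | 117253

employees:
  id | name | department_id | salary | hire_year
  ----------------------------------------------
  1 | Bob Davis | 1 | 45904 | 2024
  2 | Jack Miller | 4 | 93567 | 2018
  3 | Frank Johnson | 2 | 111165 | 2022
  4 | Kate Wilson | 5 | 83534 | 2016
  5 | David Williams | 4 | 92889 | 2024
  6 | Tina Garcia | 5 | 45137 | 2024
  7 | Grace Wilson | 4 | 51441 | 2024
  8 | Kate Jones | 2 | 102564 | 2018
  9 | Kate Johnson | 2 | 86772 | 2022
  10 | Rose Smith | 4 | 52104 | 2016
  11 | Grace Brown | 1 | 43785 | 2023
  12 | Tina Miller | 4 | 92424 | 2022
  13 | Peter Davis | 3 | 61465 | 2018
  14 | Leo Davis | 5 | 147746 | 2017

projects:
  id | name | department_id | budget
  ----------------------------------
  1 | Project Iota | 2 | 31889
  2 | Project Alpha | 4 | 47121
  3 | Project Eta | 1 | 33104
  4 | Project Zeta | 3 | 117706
SELECT p.name FROM departments p LEFT JOIN employees c ON c.department_id = p.id WHERE c.id IS NULL

Execution result:
(no rows)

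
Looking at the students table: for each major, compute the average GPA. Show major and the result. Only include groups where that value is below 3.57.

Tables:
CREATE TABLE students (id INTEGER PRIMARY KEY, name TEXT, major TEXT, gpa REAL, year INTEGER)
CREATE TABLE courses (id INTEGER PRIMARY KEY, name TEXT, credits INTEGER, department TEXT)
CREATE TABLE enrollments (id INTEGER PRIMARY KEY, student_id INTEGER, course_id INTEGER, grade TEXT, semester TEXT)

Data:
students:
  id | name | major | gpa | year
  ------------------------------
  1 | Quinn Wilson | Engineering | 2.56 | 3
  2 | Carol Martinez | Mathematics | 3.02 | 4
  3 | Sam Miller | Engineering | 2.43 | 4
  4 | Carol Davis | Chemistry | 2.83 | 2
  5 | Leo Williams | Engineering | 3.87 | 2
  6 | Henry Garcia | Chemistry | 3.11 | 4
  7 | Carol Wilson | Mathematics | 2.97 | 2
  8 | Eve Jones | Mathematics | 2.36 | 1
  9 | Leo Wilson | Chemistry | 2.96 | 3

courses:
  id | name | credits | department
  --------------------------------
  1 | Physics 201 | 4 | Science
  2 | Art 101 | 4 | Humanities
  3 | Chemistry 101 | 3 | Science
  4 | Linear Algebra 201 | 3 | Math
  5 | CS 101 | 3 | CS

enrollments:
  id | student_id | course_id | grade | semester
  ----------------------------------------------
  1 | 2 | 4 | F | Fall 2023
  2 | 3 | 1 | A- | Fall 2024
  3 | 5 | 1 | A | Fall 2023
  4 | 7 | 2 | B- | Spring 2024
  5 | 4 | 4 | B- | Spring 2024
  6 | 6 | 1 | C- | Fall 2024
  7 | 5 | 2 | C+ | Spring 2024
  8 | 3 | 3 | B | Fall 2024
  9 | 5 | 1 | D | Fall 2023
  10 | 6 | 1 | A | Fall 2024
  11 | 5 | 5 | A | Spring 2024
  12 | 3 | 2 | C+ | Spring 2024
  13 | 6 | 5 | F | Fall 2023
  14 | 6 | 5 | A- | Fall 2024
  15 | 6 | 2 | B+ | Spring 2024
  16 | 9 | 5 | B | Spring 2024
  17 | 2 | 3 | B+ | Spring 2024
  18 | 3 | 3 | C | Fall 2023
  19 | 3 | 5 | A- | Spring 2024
SELECT major, AVG(gpa) AS avg_gpa FROM students GROUP BY major HAVING AVG(gpa) < 3.57

Execution result:
major | avg_gpa
Chemistry | 2.97
Engineering | 2.95
Mathematics | 2.78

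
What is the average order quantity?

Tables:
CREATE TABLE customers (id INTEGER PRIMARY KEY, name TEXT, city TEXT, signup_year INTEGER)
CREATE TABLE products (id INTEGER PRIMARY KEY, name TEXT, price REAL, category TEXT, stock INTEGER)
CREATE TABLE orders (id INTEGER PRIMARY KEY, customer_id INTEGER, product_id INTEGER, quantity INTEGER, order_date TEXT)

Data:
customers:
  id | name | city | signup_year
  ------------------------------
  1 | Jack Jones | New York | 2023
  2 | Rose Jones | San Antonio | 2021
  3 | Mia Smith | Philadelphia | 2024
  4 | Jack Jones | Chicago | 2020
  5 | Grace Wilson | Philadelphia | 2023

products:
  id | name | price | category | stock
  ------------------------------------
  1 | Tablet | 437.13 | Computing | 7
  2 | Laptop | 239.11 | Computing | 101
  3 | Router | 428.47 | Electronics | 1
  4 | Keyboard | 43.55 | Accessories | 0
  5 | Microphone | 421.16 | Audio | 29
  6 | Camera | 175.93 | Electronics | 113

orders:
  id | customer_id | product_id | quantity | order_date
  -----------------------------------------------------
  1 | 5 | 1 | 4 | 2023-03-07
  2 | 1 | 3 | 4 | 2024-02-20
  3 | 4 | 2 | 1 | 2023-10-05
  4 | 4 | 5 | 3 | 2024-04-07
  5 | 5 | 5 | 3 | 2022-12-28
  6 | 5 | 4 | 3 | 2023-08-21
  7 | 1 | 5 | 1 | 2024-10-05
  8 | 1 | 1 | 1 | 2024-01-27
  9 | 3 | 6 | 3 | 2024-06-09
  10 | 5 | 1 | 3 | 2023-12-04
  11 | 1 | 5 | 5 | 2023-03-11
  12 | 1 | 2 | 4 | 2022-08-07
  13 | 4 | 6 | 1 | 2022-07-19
SELECT AVG(quantity) FROM orders

Execution result:
2.77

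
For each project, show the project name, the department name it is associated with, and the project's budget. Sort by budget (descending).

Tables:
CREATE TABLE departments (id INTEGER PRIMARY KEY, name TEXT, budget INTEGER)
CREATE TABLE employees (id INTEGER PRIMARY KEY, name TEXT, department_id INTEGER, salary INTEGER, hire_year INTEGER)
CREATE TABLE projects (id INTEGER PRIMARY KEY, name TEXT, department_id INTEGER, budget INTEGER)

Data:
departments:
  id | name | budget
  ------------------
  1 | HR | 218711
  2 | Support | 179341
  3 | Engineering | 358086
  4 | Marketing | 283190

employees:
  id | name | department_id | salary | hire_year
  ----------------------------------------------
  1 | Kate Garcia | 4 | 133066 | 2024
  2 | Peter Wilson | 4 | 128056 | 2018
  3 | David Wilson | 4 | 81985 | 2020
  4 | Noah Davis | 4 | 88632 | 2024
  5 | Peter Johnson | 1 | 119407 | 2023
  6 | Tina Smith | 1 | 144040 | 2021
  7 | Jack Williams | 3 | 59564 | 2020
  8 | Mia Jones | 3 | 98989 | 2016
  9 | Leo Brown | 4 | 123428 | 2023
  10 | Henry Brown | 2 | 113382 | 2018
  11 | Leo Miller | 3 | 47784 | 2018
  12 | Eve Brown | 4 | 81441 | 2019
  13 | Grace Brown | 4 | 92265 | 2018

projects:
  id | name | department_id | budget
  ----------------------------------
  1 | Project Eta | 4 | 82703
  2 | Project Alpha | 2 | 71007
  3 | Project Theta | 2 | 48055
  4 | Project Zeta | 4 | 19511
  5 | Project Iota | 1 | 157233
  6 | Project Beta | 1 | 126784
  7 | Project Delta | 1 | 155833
SELECT c.name, p.name AS department, c.budget FROM projects c JOIN departments p ON c.department_id = p.id ORDER BY c.budget DESC

Execution result:
name | department | budget
Project Iota | HR | 157233
Project Delta | HR | 155833
Project Beta | HR | 126784
Project Eta | Marketing | 82703
Project Alpha | Support | 71007
Project Theta | Support | 48055
Project Zeta | Marketing | 19511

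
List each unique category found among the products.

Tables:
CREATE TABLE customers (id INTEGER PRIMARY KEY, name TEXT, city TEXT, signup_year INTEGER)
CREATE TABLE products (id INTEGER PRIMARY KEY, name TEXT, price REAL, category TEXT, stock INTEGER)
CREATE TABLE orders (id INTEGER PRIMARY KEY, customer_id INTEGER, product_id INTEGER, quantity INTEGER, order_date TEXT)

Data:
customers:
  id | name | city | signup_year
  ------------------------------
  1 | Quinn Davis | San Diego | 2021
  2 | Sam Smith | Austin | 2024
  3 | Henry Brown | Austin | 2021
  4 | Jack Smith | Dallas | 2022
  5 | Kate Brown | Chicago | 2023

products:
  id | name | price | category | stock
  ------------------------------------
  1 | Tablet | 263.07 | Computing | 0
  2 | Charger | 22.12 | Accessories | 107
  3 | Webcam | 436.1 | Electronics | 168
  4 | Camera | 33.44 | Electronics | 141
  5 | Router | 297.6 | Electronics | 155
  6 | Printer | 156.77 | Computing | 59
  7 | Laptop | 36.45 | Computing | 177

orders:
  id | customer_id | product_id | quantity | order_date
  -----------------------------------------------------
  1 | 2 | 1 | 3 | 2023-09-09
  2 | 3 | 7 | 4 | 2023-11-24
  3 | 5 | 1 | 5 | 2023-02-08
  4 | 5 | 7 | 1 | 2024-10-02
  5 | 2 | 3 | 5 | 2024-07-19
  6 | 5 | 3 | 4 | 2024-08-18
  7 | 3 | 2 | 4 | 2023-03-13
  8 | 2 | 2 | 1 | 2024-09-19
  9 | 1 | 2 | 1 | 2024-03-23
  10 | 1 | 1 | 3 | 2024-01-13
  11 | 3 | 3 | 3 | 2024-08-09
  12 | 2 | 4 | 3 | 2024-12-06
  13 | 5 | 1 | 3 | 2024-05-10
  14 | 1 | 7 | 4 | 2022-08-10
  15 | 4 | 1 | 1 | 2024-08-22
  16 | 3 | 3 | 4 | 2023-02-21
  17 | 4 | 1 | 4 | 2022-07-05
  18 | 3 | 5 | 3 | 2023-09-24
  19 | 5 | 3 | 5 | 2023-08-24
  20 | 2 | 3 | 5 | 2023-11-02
SELECT DISTINCT category FROM products

Execution result:
category
Computing
Accessories
Electronics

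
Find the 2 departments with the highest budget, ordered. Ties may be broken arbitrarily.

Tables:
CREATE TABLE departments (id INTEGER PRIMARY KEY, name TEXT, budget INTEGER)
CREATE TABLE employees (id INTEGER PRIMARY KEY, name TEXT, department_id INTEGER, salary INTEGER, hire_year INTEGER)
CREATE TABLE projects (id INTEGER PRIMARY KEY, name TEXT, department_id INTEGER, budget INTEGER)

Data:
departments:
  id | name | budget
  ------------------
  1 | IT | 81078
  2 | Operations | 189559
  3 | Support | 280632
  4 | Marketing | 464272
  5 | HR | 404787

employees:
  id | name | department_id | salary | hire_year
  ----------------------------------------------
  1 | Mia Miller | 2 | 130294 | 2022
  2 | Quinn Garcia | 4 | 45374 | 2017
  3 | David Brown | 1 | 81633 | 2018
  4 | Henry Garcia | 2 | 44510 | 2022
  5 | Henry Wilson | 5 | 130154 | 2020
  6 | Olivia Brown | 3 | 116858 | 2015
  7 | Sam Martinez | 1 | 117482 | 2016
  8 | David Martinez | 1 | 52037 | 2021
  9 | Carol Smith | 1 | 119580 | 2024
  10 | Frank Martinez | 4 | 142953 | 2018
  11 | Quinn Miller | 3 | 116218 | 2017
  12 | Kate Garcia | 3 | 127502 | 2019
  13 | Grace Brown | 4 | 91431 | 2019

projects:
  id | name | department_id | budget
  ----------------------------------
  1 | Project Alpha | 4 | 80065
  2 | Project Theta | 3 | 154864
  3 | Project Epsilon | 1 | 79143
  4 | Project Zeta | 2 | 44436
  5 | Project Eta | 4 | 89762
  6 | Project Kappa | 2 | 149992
SELECT name, budget FROM departments ORDER BY budget DESC LIMIT 2

Execution result:
name | budget
Marketing | 464272
HR | 404787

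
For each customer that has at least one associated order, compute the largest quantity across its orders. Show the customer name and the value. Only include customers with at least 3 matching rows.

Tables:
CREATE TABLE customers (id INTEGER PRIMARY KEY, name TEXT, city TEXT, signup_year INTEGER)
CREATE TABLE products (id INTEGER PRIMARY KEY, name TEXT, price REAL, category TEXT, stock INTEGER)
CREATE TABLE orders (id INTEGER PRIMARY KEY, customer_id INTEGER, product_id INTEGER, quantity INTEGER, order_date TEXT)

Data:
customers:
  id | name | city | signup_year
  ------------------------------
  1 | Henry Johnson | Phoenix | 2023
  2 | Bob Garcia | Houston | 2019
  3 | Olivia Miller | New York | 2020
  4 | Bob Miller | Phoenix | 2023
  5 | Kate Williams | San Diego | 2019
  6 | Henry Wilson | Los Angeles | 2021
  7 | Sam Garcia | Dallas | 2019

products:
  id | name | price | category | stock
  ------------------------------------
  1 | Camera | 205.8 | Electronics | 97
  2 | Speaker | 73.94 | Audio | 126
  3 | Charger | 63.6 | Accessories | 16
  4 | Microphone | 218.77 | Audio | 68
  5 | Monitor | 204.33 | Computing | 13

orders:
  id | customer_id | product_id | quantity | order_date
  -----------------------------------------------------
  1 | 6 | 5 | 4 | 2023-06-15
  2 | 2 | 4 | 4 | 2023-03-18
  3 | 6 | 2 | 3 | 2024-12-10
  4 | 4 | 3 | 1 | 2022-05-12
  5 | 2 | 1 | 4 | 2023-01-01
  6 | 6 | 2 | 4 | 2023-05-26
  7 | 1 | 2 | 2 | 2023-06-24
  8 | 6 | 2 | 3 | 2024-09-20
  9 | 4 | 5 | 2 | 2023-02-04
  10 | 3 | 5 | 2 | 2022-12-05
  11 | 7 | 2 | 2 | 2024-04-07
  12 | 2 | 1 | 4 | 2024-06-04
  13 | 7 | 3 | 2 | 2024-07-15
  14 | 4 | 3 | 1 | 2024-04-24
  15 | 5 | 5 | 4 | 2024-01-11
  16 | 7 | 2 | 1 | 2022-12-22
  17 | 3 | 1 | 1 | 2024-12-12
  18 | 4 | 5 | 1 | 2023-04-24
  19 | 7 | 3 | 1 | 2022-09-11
SELECT p.name, MAX(c.quantity) AS max_quantity FROM orders c JOIN customers p ON c.customer_id = p.id GROUP BY p.id, p.name HAVING COUNT(*) >= 3

Execution result:
name | max_quantity
Bob Garcia | 4
Bob Miller | 2
Henry Wilson | 4
Sam Garcia | 2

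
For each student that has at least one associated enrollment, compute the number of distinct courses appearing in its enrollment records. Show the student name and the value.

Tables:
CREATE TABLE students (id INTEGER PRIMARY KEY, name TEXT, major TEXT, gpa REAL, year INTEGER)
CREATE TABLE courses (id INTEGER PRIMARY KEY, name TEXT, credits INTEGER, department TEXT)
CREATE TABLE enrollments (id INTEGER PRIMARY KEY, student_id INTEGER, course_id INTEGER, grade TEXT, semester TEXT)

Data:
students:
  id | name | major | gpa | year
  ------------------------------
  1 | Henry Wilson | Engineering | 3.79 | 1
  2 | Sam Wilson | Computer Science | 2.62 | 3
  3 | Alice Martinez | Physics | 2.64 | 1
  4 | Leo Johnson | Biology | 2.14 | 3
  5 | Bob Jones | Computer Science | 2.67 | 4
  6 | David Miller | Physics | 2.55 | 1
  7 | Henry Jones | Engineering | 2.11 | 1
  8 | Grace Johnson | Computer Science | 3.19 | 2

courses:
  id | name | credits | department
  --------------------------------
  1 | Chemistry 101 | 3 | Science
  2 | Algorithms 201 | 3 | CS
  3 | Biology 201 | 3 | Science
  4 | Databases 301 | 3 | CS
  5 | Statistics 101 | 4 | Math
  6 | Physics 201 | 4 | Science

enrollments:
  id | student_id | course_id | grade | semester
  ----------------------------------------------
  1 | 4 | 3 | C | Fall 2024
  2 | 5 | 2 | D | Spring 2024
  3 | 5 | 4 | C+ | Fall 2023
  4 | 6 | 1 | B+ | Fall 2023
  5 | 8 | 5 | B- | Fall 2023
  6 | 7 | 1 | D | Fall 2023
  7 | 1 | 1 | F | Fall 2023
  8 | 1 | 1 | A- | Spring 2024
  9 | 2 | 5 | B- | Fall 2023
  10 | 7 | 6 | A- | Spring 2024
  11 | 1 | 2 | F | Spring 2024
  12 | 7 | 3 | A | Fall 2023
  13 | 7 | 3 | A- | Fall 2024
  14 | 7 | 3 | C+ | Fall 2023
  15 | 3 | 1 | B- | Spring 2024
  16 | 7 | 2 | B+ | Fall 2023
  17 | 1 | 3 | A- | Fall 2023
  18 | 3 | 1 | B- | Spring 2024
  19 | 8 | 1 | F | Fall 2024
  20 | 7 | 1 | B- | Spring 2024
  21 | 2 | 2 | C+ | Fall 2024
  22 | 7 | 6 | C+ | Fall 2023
SELECT p.name, COUNT(DISTINCT c.course_id) AS distinct_course_count FROM enrollments c JOIN students p ON c.student_id = p.id GROUP BY p.id, p.name

Execution result:
name | distinct_course_count
Henry Wilson | 3
Sam Wilson | 2
Alice Martinez | 1
Leo Johnson | 1
Bob Jones | 2
David Miller | 1
Henry Jones | 4
Grace Johnson | 2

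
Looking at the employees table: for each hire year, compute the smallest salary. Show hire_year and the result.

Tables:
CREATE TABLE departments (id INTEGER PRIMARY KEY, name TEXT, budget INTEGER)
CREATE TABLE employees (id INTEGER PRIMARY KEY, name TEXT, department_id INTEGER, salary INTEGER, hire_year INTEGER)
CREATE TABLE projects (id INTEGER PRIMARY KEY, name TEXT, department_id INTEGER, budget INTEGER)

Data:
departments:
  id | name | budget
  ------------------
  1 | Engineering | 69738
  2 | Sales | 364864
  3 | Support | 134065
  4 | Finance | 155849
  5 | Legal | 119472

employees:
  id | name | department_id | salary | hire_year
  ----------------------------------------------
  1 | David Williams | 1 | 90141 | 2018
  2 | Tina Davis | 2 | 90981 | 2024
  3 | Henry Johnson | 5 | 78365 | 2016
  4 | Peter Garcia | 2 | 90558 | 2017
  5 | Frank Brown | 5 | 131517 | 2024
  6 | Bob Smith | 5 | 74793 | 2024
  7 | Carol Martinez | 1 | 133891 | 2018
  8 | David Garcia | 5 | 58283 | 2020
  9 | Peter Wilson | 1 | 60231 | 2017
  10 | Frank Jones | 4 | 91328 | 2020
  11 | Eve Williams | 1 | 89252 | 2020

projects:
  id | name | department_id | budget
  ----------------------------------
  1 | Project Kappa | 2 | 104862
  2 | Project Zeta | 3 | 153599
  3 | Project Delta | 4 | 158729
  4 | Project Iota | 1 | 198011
SELECT hire_year, MIN(salary) AS min_salary FROM employees GROUP BY hire_year

Execution result:
hire_year | min_salary
2016 | 78365
2017 | 60231
2018 | 90141
2020 | 58283
2024 | 74793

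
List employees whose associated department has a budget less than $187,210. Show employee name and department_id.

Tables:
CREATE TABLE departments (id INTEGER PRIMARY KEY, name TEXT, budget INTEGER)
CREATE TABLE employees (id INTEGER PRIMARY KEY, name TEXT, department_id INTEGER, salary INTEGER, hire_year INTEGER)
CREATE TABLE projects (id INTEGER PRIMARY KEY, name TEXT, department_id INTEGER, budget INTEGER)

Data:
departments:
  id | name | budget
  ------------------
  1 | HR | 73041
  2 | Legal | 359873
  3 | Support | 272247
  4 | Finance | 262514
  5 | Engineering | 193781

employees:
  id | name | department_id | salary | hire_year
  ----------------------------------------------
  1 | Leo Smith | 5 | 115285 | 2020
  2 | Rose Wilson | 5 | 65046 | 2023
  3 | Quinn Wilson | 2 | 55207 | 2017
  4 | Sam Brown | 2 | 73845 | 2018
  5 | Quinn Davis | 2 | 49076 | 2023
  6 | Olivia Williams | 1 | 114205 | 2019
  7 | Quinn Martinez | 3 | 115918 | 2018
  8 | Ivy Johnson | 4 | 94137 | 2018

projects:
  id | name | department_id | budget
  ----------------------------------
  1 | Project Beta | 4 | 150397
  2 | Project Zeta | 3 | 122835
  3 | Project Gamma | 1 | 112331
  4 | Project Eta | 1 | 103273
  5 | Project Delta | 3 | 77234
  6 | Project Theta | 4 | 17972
SELECT name, department_id FROM employees WHERE department_id IN (SELECT id FROM departments WHERE budget < 187210)

Execution result:
name | department_id
Olivia Williams | 1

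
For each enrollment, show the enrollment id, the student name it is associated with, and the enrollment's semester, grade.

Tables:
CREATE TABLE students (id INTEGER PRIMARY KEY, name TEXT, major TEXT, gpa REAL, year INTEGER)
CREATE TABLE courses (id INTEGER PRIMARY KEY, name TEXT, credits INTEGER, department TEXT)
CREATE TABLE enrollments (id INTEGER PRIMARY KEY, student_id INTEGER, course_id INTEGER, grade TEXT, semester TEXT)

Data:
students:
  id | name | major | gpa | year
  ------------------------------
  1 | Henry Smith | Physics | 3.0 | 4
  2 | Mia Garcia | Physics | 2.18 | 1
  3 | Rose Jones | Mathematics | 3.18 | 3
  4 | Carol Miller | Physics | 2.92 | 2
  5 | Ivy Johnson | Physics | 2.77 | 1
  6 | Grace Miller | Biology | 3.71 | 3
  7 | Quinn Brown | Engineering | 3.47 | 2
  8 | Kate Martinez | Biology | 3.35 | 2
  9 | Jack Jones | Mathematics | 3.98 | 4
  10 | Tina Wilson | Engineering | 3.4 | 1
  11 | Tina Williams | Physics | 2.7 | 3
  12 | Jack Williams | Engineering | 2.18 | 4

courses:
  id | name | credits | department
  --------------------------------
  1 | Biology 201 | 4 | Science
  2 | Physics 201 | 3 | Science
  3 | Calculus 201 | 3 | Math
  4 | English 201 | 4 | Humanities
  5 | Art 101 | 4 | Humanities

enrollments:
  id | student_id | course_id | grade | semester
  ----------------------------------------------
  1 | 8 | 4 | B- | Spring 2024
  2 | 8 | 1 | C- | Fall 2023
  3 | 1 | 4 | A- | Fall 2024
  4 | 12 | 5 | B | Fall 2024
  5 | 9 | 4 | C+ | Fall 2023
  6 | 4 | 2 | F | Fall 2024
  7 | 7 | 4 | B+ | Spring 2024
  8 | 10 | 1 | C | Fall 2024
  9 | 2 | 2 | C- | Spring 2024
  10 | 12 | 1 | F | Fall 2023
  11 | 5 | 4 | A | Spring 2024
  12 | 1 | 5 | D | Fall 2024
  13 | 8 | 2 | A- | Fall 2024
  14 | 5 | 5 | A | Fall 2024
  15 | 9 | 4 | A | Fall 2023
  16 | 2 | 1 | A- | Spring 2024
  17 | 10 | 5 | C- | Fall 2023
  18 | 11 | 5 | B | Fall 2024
SELECT c.id, p.name AS student, c.semester, c.grade FROM enrollments c JOIN students p ON c.student_id = p.id

Execution result:
id | student | semester | grade
1 | Kate Martinez | Spring 2024 | B-
2 | Kate Martinez | Fall 2023 | C-
3 | Henry Smith | Fall 2024 | A-
4 | Jack Williams | Fall 2024 | B
5 | Jack Jones | Fall 2023 | C+
6 | Carol Miller | Fall 2024 | F
7 | Quinn Brown | Spring 2024 | B+
8 | Tina Wilson | Fall 2024 | C
9 | Mia Garcia | Spring 2024 | C-
10 | Jack Williams | Fall 2023 | F
11 | Ivy Johnson | Spring 2024 | A
12 | Henry Smith | Fall 2024 | D
13 | Kate Martinez | Fall 2024 | A-
14 | Ivy Johnson | Fall 2024 | A
15 | Jack Jones | Fall 2023 | A
16 | Mia Garcia | Spring 2024 | A-
17 | Tina Wilson | Fall 2023 | C-
18 | Tina Williams | Fall 2024 | B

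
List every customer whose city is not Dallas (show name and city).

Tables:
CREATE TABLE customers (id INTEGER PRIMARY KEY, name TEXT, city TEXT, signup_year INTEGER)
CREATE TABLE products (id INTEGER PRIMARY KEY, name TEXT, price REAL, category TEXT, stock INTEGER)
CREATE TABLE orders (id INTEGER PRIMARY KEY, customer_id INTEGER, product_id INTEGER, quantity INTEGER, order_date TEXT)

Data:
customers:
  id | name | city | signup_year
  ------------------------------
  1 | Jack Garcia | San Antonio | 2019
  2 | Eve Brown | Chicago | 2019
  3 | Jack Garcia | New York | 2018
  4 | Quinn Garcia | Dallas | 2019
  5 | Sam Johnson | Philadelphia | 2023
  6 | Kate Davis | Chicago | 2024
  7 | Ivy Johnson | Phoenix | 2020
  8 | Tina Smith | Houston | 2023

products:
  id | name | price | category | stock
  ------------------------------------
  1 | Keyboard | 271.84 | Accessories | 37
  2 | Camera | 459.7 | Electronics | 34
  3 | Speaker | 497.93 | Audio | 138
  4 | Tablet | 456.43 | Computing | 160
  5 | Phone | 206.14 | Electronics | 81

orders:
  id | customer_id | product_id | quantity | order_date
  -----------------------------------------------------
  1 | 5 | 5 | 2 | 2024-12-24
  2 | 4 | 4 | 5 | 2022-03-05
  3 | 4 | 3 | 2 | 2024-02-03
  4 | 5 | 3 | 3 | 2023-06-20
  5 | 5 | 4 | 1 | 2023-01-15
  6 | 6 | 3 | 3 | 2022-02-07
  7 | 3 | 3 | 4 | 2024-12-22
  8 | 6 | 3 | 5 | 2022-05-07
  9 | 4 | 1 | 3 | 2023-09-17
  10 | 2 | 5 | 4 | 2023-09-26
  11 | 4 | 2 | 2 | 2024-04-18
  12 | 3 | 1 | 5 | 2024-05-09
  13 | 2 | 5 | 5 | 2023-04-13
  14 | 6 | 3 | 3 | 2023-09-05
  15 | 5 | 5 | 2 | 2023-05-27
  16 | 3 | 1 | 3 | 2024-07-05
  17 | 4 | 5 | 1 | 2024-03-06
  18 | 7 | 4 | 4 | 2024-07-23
SELECT name, city FROM customers WHERE city <> 'Dallas'

Execution result:
name | city
Jack Garcia | San Antonio
Eve Brown | Chicago
Jack Garcia | New York
Sam Johnson | Philadelphia
Kate Davis | Chicago
Ivy Johnson | Phoenix
Tina Smith | Houston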